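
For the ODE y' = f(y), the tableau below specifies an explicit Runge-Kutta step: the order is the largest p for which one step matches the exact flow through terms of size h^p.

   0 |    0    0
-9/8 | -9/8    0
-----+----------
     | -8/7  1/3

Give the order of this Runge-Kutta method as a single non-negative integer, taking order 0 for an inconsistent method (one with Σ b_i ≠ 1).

b = (-8/7, 1/3)
c = (0, -9/8)
Σ b_i: (-8/7)·1 + 1/3·1 = -17/21 ≠ 1 ⇒ order 0.

0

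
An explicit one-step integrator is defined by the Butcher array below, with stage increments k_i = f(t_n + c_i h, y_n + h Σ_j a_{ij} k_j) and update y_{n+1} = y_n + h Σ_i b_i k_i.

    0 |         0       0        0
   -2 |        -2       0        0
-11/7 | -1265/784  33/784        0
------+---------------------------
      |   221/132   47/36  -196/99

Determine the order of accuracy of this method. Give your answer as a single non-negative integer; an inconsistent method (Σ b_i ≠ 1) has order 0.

b = (221/132, 47/36, -196/99)
c = (0, -2, -11/7)
Ac = (0, 0, -33/392)
Σ b_i: 221/132·1 + 47/36·1 + (-196/99)·1 = 1 ✓
b·c: 47/36·(-2) + (-196/99)·(-11/7) = 1/2 ✓
b·c²: 47/36·4 + (-196/99)·121/49 = 1/3 ✓
b·Ac: (-196/99)·(-33/392) = 1/6 ✓; 3 stages ⇒ order 3.

3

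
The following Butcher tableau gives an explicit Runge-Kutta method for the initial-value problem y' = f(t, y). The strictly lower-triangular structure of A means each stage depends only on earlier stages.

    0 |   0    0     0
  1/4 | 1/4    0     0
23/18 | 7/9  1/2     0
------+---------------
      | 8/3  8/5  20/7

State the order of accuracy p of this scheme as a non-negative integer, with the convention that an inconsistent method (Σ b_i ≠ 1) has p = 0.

b = (8/3, 8/5, 20/7)
c = (0, 1/4, 23/18)
Ac = (0, 0, 1/8)
Σ b_i: 8/3·1 + 8/5·1 + 20/7·1 = 748/105 ≠ 1 ⇒ order 0.

0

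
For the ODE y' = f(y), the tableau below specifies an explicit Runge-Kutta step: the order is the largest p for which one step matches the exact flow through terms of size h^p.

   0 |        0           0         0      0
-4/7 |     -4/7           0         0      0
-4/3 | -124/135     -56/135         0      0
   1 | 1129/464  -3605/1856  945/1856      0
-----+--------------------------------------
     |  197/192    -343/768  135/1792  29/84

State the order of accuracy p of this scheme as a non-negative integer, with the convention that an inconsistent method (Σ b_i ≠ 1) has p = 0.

4

b = (197/192, -343/768, 135/1792, 29/84)
c = (0, -4/7, -4/3, 1)
Ac = (0, 0, 32/135, 25/58)
Σ b_i: 197/192·1 + (-343/768)·1 + 135/1792·1 + 29/84·1 = 1 ✓
b·c: (-343/768)·(-4/7) + 135/1792·(-4/3) + 29/84·1 = 1/2 ✓
b·c²: (-343/768)·16/49 + 135/1792·16/9 + 29/84·1 = 1/3 ✓
b·Ac: 135/1792·32/135 + 29/84·25/58 = 1/6 ✓
b·c³: (-343/768)·(-64/343) + 135/1792·(-64/27) + 29/84·1 = 1/4 ✓
b·(c∘Ac): 135/1792·(-128/405) + 29/84·25/58 = 1/8 ✓
b·Ac²: 135/1792·(-128/945) + 29/84·55/203 = 1/12 ✓
b·A²c: 29/84·7/58 = 1/24 ✓; 4 stages ⇒ order 4.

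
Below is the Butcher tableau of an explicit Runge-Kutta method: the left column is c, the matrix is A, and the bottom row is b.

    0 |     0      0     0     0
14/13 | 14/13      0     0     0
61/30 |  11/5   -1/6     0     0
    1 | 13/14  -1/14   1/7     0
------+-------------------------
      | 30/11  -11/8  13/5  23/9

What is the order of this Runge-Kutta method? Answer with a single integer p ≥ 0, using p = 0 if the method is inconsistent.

b = (30/11, -11/8, 13/5, 23/9)
c = (0, 14/13, 61/30, 1)
Ac = (0, 0, -7/39, 583/2730)
Σ b_i: 30/11·1 + (-11/8)·1 + 13/5·1 + 23/9·1 = 25771/3960 ≠ 1 ⇒ order 0.

0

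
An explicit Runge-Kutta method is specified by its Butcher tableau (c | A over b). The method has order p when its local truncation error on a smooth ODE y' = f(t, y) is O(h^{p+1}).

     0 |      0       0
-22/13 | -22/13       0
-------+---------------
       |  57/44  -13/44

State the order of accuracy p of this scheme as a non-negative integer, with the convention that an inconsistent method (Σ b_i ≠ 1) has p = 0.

b = (57/44, -13/44)
c = (0, -22/13)
Σ b_i: 57/44·1 + (-13/44)·1 = 1 ✓
b·c: (-13/44)·(-22/13) = 1/2 ✓; 2 stages ⇒ order 2.

2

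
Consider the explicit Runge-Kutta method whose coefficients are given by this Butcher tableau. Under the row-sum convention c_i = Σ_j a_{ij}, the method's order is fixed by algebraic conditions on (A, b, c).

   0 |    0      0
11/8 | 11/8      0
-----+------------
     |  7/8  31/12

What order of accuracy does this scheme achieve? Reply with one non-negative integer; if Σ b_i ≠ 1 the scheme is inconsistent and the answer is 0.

b = (7/8, 31/12)
c = (0, 11/8)
Σ b_i: 7/8·1 + 31/12·1 = 83/24 ≠ 1 ⇒ order 0.

0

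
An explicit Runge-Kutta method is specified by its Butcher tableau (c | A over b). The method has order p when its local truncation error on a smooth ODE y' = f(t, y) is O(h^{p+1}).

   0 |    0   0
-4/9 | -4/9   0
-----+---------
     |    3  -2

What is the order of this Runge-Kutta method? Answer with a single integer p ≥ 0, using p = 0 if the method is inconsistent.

b = (3, -2)
c = (0, -4/9)
Σ b_i: 3·1 + (-2)·1 = 1 ✓
b·c: (-2)·(-4/9) = 8/9 ≠ 1/2 ⇒ order 1.

1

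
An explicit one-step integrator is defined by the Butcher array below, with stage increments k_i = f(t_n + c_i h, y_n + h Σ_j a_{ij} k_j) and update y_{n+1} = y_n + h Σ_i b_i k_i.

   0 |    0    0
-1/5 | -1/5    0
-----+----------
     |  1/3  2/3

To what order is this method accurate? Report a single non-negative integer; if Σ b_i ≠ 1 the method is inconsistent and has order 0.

1

b = (1/3, 2/3)
c = (0, -1/5)
Σ b_i: 1/3·1 + 2/3·1 = 1 ✓
b·c: 2/3·(-1/5) = -2/15 ≠ 1/2 ⇒ order 1.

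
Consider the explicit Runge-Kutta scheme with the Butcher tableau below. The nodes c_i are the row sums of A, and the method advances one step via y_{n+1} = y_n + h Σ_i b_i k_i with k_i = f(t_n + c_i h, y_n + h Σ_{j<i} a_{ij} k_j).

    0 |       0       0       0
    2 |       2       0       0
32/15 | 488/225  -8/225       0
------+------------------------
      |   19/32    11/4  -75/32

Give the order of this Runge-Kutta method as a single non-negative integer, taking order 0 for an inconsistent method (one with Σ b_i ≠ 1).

b = (19/32, 11/4, -75/32)
c = (0, 2, 32/15)
Ac = (0, 0, -16/225)
Σ b_i: 19/32·1 + 11/4·1 + (-75/32)·1 = 1 ✓
b·c: 11/4·2 + (-75/32)·32/15 = 1/2 ✓
b·c²: 11/4·4 + (-75/32)·1024/225 = 1/3 ✓
b·Ac: (-75/32)·(-16/225) = 1/6 ✓; 3 stages ⇒ order 3.

3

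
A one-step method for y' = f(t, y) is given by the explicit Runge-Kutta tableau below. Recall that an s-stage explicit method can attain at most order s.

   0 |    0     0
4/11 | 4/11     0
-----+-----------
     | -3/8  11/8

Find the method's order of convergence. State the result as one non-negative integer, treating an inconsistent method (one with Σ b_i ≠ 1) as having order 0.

2

b = (-3/8, 11/8)
c = (0, 4/11)
Σ b_i: (-3/8)·1 + 11/8·1 = 1 ✓
b·c: 11/8·4/11 = 1/2 ✓; 2 stages ⇒ order 2.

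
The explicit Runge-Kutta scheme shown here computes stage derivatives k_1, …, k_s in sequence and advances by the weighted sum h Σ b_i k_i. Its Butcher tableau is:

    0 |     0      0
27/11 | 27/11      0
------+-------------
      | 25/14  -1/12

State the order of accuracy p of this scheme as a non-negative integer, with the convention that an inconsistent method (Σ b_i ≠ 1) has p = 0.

b = (25/14, -1/12)
c = (0, 27/11)
Σ b_i: 25/14·1 + (-1/12)·1 = 143/84 ≠ 1 ⇒ order 0.

0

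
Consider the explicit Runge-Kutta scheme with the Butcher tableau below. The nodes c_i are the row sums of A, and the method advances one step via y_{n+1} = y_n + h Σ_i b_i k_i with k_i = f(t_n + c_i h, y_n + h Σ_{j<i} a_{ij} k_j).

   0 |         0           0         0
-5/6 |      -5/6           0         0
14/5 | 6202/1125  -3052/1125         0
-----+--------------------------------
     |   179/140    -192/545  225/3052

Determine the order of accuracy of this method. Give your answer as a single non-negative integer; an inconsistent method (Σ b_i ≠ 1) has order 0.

b = (179/140, -192/545, 225/3052)
c = (0, -5/6, 14/5)
Ac = (0, 0, 1526/675)
Σ b_i: 179/140·1 + (-192/545)·1 + 225/3052·1 = 1 ✓
b·c: (-192/545)·(-5/6) + 225/3052·14/5 = 1/2 ✓
b·c²: (-192/545)·25/36 + 225/3052·196/25 = 1/3 ✓
b·Ac: 225/3052·1526/675 = 1/6 ✓; 3 stages ⇒ order 3.

3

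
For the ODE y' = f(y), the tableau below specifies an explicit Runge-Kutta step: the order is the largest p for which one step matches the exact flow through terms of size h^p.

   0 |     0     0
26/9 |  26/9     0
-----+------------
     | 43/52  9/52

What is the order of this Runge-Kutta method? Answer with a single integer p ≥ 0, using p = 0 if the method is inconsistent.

2

b = (43/52, 9/52)
c = (0, 26/9)
Σ b_i: 43/52·1 + 9/52·1 = 1 ✓
b·c: 9/52·26/9 = 1/2 ✓; 2 stages ⇒ order 2.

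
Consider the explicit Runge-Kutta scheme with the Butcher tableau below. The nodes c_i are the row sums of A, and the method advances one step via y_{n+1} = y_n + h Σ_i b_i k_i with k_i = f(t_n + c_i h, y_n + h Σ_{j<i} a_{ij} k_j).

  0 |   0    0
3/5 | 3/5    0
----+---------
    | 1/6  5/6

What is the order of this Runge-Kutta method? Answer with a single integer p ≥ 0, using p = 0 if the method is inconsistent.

2

b = (1/6, 5/6)
c = (0, 3/5)
Σ b_i: 1/6·1 + 5/6·1 = 1 ✓
b·c: 5/6·3/5 = 1/2 ✓; 2 stages ⇒ order 2.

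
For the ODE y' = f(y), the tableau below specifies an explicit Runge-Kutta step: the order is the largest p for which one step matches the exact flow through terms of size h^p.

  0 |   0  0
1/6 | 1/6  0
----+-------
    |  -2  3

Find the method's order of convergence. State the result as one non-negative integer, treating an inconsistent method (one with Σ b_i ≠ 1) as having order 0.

2

b = (-2, 3)
c = (0, 1/6)
Σ b_i: (-2)·1 + 3·1 = 1 ✓
b·c: 3·1/6 = 1/2 ✓; 2 stages ⇒ order 2.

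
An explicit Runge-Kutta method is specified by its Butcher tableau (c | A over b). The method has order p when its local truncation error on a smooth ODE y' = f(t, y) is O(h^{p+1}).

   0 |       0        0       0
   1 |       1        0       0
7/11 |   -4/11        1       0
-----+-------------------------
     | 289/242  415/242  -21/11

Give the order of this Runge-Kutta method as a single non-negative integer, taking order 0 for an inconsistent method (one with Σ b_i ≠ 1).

2

b = (289/242, 415/242, -21/11)
c = (0, 1, 7/11)
Ac = (0, 0, 1)
Σ b_i: 289/242·1 + 415/242·1 + (-21/11)·1 = 1 ✓
b·c: 415/242·1 + (-21/11)·7/11 = 1/2 ✓
b·c²: 415/242·1 + (-21/11)·49/121 = 2507/2662 ≠ 1/3 ⇒ order 2.
b·Ac: (-21/11)·1 = -21/11 ≠ 1/6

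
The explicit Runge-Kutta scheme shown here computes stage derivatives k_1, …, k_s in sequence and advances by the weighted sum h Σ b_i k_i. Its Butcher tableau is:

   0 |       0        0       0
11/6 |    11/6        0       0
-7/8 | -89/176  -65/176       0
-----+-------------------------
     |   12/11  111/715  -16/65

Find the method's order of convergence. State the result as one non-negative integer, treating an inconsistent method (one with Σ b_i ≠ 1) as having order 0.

b = (12/11, 111/715, -16/65)
c = (0, 11/6, -7/8)
Ac = (0, 0, -65/96)
Σ b_i: 12/11·1 + 111/715·1 + (-16/65)·1 = 1 ✓
b·c: 111/715·11/6 + (-16/65)·(-7/8) = 1/2 ✓
b·c²: 111/715·121/36 + (-16/65)·49/64 = 1/3 ✓
b·Ac: (-16/65)·(-65/96) = 1/6 ✓; 3 stages ⇒ order 3.

3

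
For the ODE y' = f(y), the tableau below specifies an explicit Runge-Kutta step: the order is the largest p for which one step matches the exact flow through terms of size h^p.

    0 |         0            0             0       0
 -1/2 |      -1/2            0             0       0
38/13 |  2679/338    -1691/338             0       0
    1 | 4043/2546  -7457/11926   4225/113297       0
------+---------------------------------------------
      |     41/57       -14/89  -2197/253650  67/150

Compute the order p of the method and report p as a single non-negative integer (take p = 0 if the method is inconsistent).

4

b = (41/57, -14/89, -2197/253650, 67/150)
c = (0, -1/2, 38/13, 1)
Ac = (0, 0, 1691/676, 113/268)
Σ b_i: 41/57·1 + (-14/89)·1 + (-2197/253650)·1 + 67/150·1 = 1 ✓
b·c: (-14/89)·(-1/2) + (-2197/253650)·38/13 + 67/150·1 = 1/2 ✓
b·c²: (-14/89)·1/4 + (-2197/253650)·1444/169 + 67/150·1 = 1/3 ✓
b·Ac: (-2197/253650)·1691/676 + 67/150·113/268 = 1/6 ✓
b·c³: (-14/89)·(-1/8) + (-2197/253650)·54872/2197 + 67/150·1 = 1/4 ✓
b·(c∘Ac): (-2197/253650)·32129/4394 + 67/150·113/268 = 1/8 ✓
b·Ac²: (-2197/253650)·(-1691/1352) + 67/150·87/536 = 1/12 ✓
b·A²c: 67/150·25/268 = 1/24 ✓; 4 stages ⇒ order 4.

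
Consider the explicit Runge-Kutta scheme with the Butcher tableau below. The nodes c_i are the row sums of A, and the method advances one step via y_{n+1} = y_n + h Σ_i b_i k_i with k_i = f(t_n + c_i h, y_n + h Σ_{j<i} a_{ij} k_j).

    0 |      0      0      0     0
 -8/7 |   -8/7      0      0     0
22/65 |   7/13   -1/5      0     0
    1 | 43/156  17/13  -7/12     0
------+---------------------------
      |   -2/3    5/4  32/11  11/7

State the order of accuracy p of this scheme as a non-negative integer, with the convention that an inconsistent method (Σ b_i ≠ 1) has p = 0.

b = (-2/3, 5/4, 32/11, 11/7)
c = (0, -8/7, 22/65, 1)
Ac = (0, 0, 8/35, -4619/2730)
Σ b_i: (-2/3)·1 + 5/4·1 + 32/11·1 + 11/7·1 = 4679/924 ≠ 1 ⇒ order 0.

0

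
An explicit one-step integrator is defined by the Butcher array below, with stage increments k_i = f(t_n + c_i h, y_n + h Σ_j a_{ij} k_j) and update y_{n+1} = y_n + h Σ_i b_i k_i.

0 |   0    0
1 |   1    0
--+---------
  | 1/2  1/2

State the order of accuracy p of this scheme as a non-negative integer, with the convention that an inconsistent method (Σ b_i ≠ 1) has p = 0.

2

b = (1/2, 1/2)
c = (0, 1)
Σ b_i: 1/2·1 + 1/2·1 = 1 ✓
b·c: 1/2·1 = 1/2 ✓; 2 stages ⇒ order 2.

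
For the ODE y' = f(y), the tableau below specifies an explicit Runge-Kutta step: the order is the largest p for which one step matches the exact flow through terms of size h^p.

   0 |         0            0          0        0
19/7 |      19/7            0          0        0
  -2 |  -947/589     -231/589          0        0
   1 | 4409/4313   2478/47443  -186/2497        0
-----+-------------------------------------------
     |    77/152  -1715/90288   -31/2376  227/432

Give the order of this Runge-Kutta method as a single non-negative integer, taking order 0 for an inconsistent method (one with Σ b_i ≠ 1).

4

b = (77/152, -1715/90288, -31/2376, 227/432)
c = (0, 19/7, -2, 1)
Ac = (0, 0, -33/31, 66/227)
Σ b_i: 77/152·1 + (-1715/90288)·1 + (-31/2376)·1 + 227/432·1 = 1 ✓
b·c: (-1715/90288)·19/7 + (-31/2376)·(-2) + 227/432·1 = 1/2 ✓
b·c²: (-1715/90288)·361/49 + (-31/2376)·4 + 227/432·1 = 1/3 ✓
b·Ac: (-31/2376)·(-33/31) + 227/432·66/227 = 1/6 ✓
b·c³: (-1715/90288)·6859/343 + (-31/2376)·(-8) + 227/432·1 = 1/4 ✓
b·(c∘Ac): (-31/2376)·66/31 + 227/432·66/227 = 1/8 ✓
b·Ac²: (-31/2376)·(-627/217) + 227/432·138/1589 = 1/12 ✓
b·A²c: 227/432·18/227 = 1/24 ✓; 4 stages ⇒ order 4.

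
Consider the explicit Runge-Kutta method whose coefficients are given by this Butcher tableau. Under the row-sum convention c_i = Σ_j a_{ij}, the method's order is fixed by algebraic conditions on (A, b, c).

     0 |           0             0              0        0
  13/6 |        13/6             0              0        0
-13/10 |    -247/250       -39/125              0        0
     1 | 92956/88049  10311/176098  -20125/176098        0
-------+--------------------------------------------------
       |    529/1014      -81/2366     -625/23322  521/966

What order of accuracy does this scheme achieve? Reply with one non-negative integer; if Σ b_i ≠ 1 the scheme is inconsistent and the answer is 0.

4

b = (529/1014, -81/2366, -625/23322, 521/966)
c = (0, 13/6, -13/10, 1)
Ac = (0, 0, -169/250, 287/1042)
Σ b_i: 529/1014·1 + (-81/2366)·1 + (-625/23322)·1 + 521/966·1 = 1 ✓
b·c: (-81/2366)·13/6 + (-625/23322)·(-13/10) + 521/966·1 = 1/2 ✓
b·c²: (-81/2366)·169/36 + (-625/23322)·169/100 + 521/966·1 = 1/3 ✓
b·Ac: (-625/23322)·(-169/250) + 521/966·287/1042 = 1/6 ✓
b·c³: (-81/2366)·2197/216 + (-625/23322)·(-2197/1000) + 521/966·1 = 1/4 ✓
b·(c∘Ac): (-625/23322)·2197/2500 + 521/966·287/1042 = 1/8 ✓
b·Ac²: (-625/23322)·(-2197/1500) + 521/966·511/6252 = 1/12 ✓
b·A²c: 521/966·161/2084 = 1/24 ✓; 4 stages ⇒ order 4.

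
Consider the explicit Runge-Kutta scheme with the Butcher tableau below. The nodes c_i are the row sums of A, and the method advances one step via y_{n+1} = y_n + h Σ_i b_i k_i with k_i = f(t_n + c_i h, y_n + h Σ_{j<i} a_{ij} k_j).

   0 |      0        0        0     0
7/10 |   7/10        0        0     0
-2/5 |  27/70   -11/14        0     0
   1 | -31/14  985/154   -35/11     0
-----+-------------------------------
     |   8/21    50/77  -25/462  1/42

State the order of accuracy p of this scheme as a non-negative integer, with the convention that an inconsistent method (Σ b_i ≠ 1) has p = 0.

4

b = (8/21, 50/77, -25/462, 1/42)
c = (0, 7/10, -2/5, 1)
Ac = (0, 0, -11/20, 23/4)
Σ b_i: 8/21·1 + 50/77·1 + (-25/462)·1 + 1/42·1 = 1 ✓
b·c: 50/77·7/10 + (-25/462)·(-2/5) + 1/42·1 = 1/2 ✓
b·c²: 50/77·49/100 + (-25/462)·4/25 + 1/42·1 = 1/3 ✓
b·Ac: (-25/462)·(-11/20) + 1/42·23/4 = 1/6 ✓
b·c³: 50/77·343/1000 + (-25/462)·(-8/125) + 1/42·1 = 1/4 ✓
b·(c∘Ac): (-25/462)·11/50 + 1/42·23/4 = 1/8 ✓
b·Ac²: (-25/462)·(-77/200) + 1/42·21/8 = 1/12 ✓
b·A²c: 1/42·7/4 = 1/24 ✓; 4 stages ⇒ order 4.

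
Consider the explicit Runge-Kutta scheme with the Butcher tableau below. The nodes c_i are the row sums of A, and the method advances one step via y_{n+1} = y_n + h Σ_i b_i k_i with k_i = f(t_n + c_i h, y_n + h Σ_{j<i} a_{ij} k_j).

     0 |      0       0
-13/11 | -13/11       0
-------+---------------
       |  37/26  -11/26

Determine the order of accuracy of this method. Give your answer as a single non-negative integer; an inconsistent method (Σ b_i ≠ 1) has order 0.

b = (37/26, -11/26)
c = (0, -13/11)
Σ b_i: 37/26·1 + (-11/26)·1 = 1 ✓
b·c: (-11/26)·(-13/11) = 1/2 ✓; 2 stages ⇒ order 2.

2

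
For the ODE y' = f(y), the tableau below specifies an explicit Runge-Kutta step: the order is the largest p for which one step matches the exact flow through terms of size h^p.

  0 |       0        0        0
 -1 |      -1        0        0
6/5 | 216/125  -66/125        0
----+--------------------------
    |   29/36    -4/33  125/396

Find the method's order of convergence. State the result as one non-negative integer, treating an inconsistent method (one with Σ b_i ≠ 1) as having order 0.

b = (29/36, -4/33, 125/396)
c = (0, -1, 6/5)
Ac = (0, 0, 66/125)
Σ b_i: 29/36·1 + (-4/33)·1 + 125/396·1 = 1 ✓
b·c: (-4/33)·(-1) + 125/396·6/5 = 1/2 ✓
b·c²: (-4/33)·1 + 125/396·36/25 = 1/3 ✓
b·Ac: 125/396·66/125 = 1/6 ✓; 3 stages ⇒ order 3.

3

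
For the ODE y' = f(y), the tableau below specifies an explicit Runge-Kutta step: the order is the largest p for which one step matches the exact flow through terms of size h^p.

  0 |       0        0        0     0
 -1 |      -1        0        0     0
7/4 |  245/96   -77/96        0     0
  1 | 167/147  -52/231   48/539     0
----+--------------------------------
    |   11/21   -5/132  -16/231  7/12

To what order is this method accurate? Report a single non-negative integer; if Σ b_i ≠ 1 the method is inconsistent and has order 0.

4

b = (11/21, -5/132, -16/231, 7/12)
c = (0, -1, 7/4, 1)
Ac = (0, 0, 77/96, 8/21)
Σ b_i: 11/21·1 + (-5/132)·1 + (-16/231)·1 + 7/12·1 = 1 ✓
b·c: (-5/132)·(-1) + (-16/231)·7/4 + 7/12·1 = 1/2 ✓
b·c²: (-5/132)·1 + (-16/231)·49/16 + 7/12·1 = 1/3 ✓
b·Ac: (-16/231)·77/96 + 7/12·8/21 = 1/6 ✓
b·c³: (-5/132)·(-1) + (-16/231)·343/64 + 7/12·1 = 1/4 ✓
b·(c∘Ac): (-16/231)·539/384 + 7/12·8/21 = 1/8 ✓
b·Ac²: (-16/231)·(-77/96) + 7/12·1/21 = 1/12 ✓
b·A²c: 7/12·1/14 = 1/24 ✓; 4 stages ⇒ order 4.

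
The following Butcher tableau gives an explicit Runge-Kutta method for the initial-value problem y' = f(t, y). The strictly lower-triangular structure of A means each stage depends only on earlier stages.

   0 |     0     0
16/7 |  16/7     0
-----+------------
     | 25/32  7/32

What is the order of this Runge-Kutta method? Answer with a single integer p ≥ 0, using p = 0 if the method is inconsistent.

2

b = (25/32, 7/32)
c = (0, 16/7)
Σ b_i: 25/32·1 + 7/32·1 = 1 ✓
b·c: 7/32·16/7 = 1/2 ✓; 2 stages ⇒ order 2.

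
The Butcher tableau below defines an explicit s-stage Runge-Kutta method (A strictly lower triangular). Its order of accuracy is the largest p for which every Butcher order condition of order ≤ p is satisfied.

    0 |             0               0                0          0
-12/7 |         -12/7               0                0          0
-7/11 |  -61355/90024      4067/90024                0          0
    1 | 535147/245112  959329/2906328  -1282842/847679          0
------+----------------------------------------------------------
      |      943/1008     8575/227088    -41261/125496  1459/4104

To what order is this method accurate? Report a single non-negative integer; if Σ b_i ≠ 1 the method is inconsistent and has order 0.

4

b = (943/1008, 8575/227088, -41261/125496, 1459/4104)
c = (0, -12/7, -7/11, 1)
Ac = (0, 0, -581/7502, 1159/2918)
Σ b_i: 943/1008·1 + 8575/227088·1 + (-41261/125496)·1 + 1459/4104·1 = 1 ✓
b·c: 8575/227088·(-12/7) + (-41261/125496)·(-7/11) + 1459/4104·1 = 1/2 ✓
b·c²: 8575/227088·144/49 + (-41261/125496)·49/121 + 1459/4104·1 = 1/3 ✓
b·Ac: (-41261/125496)·(-581/7502) + 1459/4104·1159/2918 = 1/6 ✓
b·c³: 8575/227088·(-1728/343) + (-41261/125496)·(-343/1331) + 1459/4104·1 = 1/4 ✓
b·(c∘Ac): (-41261/125496)·4067/82522 + 1459/4104·1159/2918 = 1/8 ✓
b·Ac²: (-41261/125496)·498/3751 + 1459/4104·3648/10213 = 1/12 ✓
b·A²c: 1459/4104·171/1459 = 1/24 ✓; 4 stages ⇒ order 4.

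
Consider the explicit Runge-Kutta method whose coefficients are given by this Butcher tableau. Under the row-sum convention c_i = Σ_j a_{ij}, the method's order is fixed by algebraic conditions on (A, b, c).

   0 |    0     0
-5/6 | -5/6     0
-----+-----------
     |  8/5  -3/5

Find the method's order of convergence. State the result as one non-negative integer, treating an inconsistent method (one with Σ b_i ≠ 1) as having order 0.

b = (8/5, -3/5)
c = (0, -5/6)
Σ b_i: 8/5·1 + (-3/5)·1 = 1 ✓
b·c: (-3/5)·(-5/6) = 1/2 ✓; 2 stages ⇒ order 2.

2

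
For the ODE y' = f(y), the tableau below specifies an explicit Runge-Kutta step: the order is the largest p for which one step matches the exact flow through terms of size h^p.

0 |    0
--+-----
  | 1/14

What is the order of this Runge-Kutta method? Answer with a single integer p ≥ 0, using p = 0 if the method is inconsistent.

b = (1/14)
c = (0)
Σ b_i: 1/14·1 = 1/14 ≠ 1 ⇒ order 0.

0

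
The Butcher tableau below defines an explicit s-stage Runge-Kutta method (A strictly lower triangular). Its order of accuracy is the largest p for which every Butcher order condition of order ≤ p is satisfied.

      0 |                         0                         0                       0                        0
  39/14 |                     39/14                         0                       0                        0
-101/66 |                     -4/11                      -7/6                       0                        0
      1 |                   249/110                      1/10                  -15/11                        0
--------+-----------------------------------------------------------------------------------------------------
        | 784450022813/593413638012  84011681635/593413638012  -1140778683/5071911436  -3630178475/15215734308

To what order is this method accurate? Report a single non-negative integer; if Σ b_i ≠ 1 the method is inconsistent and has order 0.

b = (784450022813/593413638012, 84011681635/593413638012, -1140778683/5071911436, -3630178475/15215734308)
c = (0, 39/14, -101/66, 1)
Ac = (0, 0, -13/4, 40069/16940)
Σ b_i: 784450022813/593413638012·1 + 84011681635/593413638012·1 + (-1140778683/5071911436)·1 + (-3630178475/15215734308)·1 = 1 ✓
b·c: 84011681635/593413638012·39/14 + (-1140778683/5071911436)·(-101/66) + (-3630178475/15215734308)·1 = 1/2 ✓
b·c²: 84011681635/593413638012·1521/196 + (-1140778683/5071911436)·10201/4356 + (-3630178475/15215734308)·1 = 1/3 ✓
b·Ac: (-1140778683/5071911436)·(-13/4) + (-3630178475/15215734308)·40069/16940 = 1/6 ✓
b·c³: 84011681635/593413638012·59319/2744 + (-1140778683/5071911436)·(-1030301/287496) + (-3630178475/15215734308)·1 = 5667422346499/1562148722288 ≠ 1/4 ⇒ order 3.
b·(c∘Ac): (-1140778683/5071911436)·1313/264 + (-3630178475/15215734308)·40069/16940 = -204860583419/121725874464 ≠ 1/8
b·Ac²: (-1140778683/5071911436)·(-507/56) + (-3630178475/15215734308)·(-18919097/7826280) = 18369067649441/7029669250296 ≠ 1/12
b·A²c: (-3630178475/15215734308)·195/44 = -21451054625/20287645744 ≠ 1/24

3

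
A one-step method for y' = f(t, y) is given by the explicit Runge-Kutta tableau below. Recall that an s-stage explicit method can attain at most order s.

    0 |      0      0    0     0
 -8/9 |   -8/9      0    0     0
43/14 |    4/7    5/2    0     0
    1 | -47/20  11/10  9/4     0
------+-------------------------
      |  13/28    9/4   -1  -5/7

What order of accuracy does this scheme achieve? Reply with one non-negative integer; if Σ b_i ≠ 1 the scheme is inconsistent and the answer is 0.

1

b = (13/28, 9/4, -1, -5/7)
c = (0, -8/9, 43/14, 1)
Ac = (0, 0, -20/9, 14951/2520)
Σ b_i: 13/28·1 + 9/4·1 + (-1)·1 + (-5/7)·1 = 1 ✓
b·c: 9/4·(-8/9) + (-1)·43/14 + (-5/7)·1 = -81/14 ≠ 1/2 ⇒ order 1.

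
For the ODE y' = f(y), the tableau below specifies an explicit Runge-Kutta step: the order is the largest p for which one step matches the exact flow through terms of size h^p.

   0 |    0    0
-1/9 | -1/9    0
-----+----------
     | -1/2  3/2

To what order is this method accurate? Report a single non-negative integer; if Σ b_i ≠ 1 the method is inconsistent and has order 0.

1

b = (-1/2, 3/2)
c = (0, -1/9)
Σ b_i: (-1/2)·1 + 3/2·1 = 1 ✓
b·c: 3/2·(-1/9) = -1/6 ≠ 1/2 ⇒ order 1.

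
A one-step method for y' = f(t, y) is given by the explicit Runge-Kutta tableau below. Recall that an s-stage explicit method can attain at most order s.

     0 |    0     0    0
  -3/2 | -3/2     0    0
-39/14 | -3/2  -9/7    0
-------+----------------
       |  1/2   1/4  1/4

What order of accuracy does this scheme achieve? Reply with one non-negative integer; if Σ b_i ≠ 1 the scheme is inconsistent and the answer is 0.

b = (1/2, 1/4, 1/4)
c = (0, -3/2, -39/14)
Ac = (0, 0, 27/14)
Σ b_i: 1/2·1 + 1/4·1 + 1/4·1 = 1 ✓
b·c: 1/4·(-3/2) + 1/4·(-39/14) = -15/14 ≠ 1/2 ⇒ order 1.

1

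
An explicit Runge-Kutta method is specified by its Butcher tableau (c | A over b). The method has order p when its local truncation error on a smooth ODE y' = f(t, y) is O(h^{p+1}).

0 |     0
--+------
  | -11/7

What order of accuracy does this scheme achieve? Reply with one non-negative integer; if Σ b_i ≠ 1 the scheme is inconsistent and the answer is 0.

b = (-11/7)
c = (0)
Σ b_i: (-11/7)·1 = -11/7 ≠ 1 ⇒ order 0.

0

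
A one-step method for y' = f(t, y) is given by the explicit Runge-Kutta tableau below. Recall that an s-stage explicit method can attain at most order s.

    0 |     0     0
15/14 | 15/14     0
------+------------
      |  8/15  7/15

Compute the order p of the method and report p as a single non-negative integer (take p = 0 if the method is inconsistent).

2

b = (8/15, 7/15)
c = (0, 15/14)
Σ b_i: 8/15·1 + 7/15·1 = 1 ✓
b·c: 7/15·15/14 = 1/2 ✓; 2 stages ⇒ order 2.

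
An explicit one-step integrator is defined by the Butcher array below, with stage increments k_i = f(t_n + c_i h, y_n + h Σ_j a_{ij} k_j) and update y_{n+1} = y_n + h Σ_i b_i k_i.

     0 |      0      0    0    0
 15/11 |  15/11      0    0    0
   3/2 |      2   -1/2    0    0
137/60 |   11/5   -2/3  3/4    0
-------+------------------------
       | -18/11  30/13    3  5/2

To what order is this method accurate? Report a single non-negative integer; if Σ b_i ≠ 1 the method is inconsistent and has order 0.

b = (-18/11, 30/13, 3, 5/2)
c = (0, 15/11, 3/2, 137/60)
Ac = (0, 0, -15/22, 19/88)
Σ b_i: (-18/11)·1 + 30/13·1 + 3·1 + 5/2·1 = 1765/286 ≠ 1 ⇒ order 0.

0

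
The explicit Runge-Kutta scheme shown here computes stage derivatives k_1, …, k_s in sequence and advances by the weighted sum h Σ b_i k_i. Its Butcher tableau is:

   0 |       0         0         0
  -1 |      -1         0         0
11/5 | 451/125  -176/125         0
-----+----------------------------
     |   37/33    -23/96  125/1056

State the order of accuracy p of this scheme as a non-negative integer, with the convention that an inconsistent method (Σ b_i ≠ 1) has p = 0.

3

b = (37/33, -23/96, 125/1056)
c = (0, -1, 11/5)
Ac = (0, 0, 176/125)
Σ b_i: 37/33·1 + (-23/96)·1 + 125/1056·1 = 1 ✓
b·c: (-23/96)·(-1) + 125/1056·11/5 = 1/2 ✓
b·c²: (-23/96)·1 + 125/1056·121/25 = 1/3 ✓
b·Ac: 125/1056·176/125 = 1/6 ✓; 3 stages ⇒ order 3.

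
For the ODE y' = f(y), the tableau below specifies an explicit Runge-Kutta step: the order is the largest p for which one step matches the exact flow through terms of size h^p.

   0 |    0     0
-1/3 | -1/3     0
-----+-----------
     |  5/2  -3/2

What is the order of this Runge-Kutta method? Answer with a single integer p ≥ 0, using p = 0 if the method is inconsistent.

b = (5/2, -3/2)
c = (0, -1/3)
Σ b_i: 5/2·1 + (-3/2)·1 = 1 ✓
b·c: (-3/2)·(-1/3) = 1/2 ✓; 2 stages ⇒ order 2.

2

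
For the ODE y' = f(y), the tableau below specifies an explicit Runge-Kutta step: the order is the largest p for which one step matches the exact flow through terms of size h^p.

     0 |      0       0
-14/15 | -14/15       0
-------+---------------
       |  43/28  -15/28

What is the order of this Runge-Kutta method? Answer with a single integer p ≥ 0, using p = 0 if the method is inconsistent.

2

b = (43/28, -15/28)
c = (0, -14/15)
Σ b_i: 43/28·1 + (-15/28)·1 = 1 ✓
b·c: (-15/28)·(-14/15) = 1/2 ✓; 2 stages ⇒ order 2.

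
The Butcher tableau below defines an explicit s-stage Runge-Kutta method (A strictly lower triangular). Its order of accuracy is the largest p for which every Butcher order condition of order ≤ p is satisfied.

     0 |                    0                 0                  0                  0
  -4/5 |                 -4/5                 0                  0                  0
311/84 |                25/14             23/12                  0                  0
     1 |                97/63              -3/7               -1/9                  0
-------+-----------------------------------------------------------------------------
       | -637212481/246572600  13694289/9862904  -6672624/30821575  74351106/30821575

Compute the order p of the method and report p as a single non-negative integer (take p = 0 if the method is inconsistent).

3

b = (-637212481/246572600, 13694289/9862904, -6672624/30821575, 74351106/30821575)
c = (0, -4/5, 311/84, 1)
Ac = (0, 0, -23/15, -37/540)
Σ b_i: (-637212481/246572600)·1 + 13694289/9862904·1 + (-6672624/30821575)·1 + 74351106/30821575·1 = 1 ✓
b·c: 13694289/9862904·(-4/5) + (-6672624/30821575)·311/84 + 74351106/30821575·1 = 1/2 ✓
b·c²: 13694289/9862904·16/25 + (-6672624/30821575)·96721/7056 + 74351106/30821575·1 = 1/3 ✓
b·Ac: (-6672624/30821575)·(-23/15) + 74351106/30821575·(-37/540) = 1/6 ✓
b·c³: 13694289/9862904·(-64/125) + (-6672624/30821575)·30080231/592704 + 74351106/30821575·1 = -360613369799/38835184500 ≠ 1/4 ⇒ order 3.
b·(c∘Ac): (-6672624/30821575)·(-7153/1260) + 74351106/30821575·(-37/540) = 327859529/308215750 ≠ 1/8
b·Ac²: (-6672624/30821575)·92/75 + 74351106/30821575·(-2853481/1587600) = -2501712332717/543692583000 ≠ 1/12
b·A²c: 74351106/30821575·23/135 = 190008382/462323625 ≠ 1/24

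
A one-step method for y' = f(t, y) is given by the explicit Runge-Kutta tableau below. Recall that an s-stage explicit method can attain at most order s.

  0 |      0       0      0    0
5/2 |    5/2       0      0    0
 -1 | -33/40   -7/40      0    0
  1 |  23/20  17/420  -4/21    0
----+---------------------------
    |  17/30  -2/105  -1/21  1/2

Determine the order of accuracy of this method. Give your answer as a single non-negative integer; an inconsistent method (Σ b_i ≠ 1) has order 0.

b = (17/30, -2/105, -1/21, 1/2)
c = (0, 5/2, -1, 1)
Ac = (0, 0, -7/16, 7/24)
Σ b_i: 17/30·1 + (-2/105)·1 + (-1/21)·1 + 1/2·1 = 1 ✓
b·c: (-2/105)·5/2 + (-1/21)·(-1) + 1/2·1 = 1/2 ✓
b·c²: (-2/105)·25/4 + (-1/21)·1 + 1/2·1 = 1/3 ✓
b·Ac: (-1/21)·(-7/16) + 1/2·7/24 = 1/6 ✓
b·c³: (-2/105)·125/8 + (-1/21)·(-1) + 1/2·1 = 1/4 ✓
b·(c∘Ac): (-1/21)·7/16 + 1/2·7/24 = 1/8 ✓
b·Ac²: (-1/21)·(-35/32) + 1/2·1/16 = 1/12 ✓
b·A²c: 1/2·1/12 = 1/24 ✓; 4 stages ⇒ order 4.

4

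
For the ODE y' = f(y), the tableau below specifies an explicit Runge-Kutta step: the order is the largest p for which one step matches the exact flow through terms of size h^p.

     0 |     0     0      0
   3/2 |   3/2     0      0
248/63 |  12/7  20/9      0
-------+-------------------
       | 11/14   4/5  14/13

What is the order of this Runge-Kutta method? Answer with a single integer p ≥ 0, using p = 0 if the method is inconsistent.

b = (11/14, 4/5, 14/13)
c = (0, 3/2, 248/63)
Ac = (0, 0, 10/3)
Σ b_i: 11/14·1 + 4/5·1 + 14/13·1 = 2423/910 ≠ 1 ⇒ order 0.

0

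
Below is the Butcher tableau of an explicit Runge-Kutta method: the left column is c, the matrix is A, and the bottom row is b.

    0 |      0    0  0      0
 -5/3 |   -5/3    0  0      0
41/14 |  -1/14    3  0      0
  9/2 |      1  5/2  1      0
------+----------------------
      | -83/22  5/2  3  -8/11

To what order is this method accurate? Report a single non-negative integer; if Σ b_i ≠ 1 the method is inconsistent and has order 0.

1

b = (-83/22, 5/2, 3, -8/11)
c = (0, -5/3, 41/14, 9/2)
Ac = (0, 0, -5, -26/21)
Σ b_i: (-83/22)·1 + 5/2·1 + 3·1 + (-8/11)·1 = 1 ✓
b·c: 5/2·(-5/3) + 3·41/14 + (-8/11)·9/2 = 311/231 ≠ 1/2 ⇒ order 1.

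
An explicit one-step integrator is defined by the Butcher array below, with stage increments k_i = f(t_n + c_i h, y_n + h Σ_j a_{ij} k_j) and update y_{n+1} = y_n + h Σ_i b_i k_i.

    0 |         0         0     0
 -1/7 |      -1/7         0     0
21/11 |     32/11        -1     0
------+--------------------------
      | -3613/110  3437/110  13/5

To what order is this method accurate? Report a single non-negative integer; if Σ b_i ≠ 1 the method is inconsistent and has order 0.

b = (-3613/110, 3437/110, 13/5)
c = (0, -1/7, 21/11)
Ac = (0, 0, 1/7)
Σ b_i: (-3613/110)·1 + 3437/110·1 + 13/5·1 = 1 ✓
b·c: 3437/110·(-1/7) + 13/5·21/11 = 1/2 ✓
b·c²: 3437/110·1/49 + 13/5·441/121 = 85663/8470 ≠ 1/3 ⇒ order 2.
b·Ac: 13/5·1/7 = 13/35 ≠ 1/6

2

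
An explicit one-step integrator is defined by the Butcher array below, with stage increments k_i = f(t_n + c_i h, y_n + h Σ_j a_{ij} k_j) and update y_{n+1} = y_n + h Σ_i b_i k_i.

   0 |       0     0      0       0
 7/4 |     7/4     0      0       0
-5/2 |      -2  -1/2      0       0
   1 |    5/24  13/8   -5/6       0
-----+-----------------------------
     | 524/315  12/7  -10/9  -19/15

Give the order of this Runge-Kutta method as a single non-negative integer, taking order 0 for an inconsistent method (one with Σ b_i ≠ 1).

b = (524/315, 12/7, -10/9, -19/15)
c = (0, 7/4, -5/2, 1)
Ac = (0, 0, -7/8, 473/96)
Σ b_i: 524/315·1 + 12/7·1 + (-10/9)·1 + (-19/15)·1 = 1 ✓
b·c: 12/7·7/4 + (-10/9)·(-5/2) + (-19/15)·1 = 203/45 ≠ 1/2 ⇒ order 1.

1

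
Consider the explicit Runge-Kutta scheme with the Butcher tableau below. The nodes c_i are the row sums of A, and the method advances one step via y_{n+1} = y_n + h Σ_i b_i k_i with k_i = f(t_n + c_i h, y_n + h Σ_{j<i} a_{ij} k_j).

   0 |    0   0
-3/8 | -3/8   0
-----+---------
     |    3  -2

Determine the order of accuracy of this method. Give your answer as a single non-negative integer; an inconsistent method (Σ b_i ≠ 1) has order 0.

b = (3, -2)
c = (0, -3/8)
Σ b_i: 3·1 + (-2)·1 = 1 ✓
b·c: (-2)·(-3/8) = 3/4 ≠ 1/2 ⇒ order 1.

1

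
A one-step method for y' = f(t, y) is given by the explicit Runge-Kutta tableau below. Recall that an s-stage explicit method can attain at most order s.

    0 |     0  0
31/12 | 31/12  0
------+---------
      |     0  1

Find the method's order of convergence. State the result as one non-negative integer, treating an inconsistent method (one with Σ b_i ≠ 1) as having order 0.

1

b = (0, 1)
c = (0, 31/12)
Σ b_i: 1·1 = 1 ✓
b·c: 1·31/12 = 31/12 ≠ 1/2 ⇒ order 1.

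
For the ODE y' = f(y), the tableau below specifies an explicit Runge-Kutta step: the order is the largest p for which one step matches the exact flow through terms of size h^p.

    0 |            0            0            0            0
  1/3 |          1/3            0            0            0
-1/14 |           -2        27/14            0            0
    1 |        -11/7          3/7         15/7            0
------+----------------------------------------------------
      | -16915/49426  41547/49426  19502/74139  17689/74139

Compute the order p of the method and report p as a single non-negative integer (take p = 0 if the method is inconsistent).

3

b = (-16915/49426, 41547/49426, 19502/74139, 17689/74139)
c = (0, 1/3, -1/14, 1)
Ac = (0, 0, 9/14, -1/98)
Σ b_i: (-16915/49426)·1 + 41547/49426·1 + 19502/74139·1 + 17689/74139·1 = 1 ✓
b·c: 41547/49426·1/3 + 19502/74139·(-1/14) + 17689/74139·1 = 1/2 ✓
b·c²: 41547/49426·1/9 + 19502/74139·1/196 + 17689/74139·1 = 1/3 ✓
b·Ac: 19502/74139·9/14 + 17689/74139·(-1/98) = 1/6 ✓
b·c³: 41547/49426·1/27 + 19502/74139·(-1/2744) + 17689/74139·1 = 1679165/6227676 ≠ 1/4 ⇒ order 3.
b·(c∘Ac): 19502/74139·(-9/196) + 17689/74139·(-1/98) = -1076/74139 ≠ 1/8
b·Ac²: 19502/74139·3/14 + 17689/74139·241/4116 = 438037/6227676 ≠ 1/12
b·A²c: 17689/74139·135/98 = 16245/49426 ≠ 1/24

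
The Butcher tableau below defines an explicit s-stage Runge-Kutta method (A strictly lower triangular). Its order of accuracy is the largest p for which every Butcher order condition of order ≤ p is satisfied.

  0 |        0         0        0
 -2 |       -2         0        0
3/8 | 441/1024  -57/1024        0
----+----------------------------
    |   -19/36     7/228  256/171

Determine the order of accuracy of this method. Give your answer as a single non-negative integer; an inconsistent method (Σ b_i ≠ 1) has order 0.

b = (-19/36, 7/228, 256/171)
c = (0, -2, 3/8)
Ac = (0, 0, 57/512)
Σ b_i: (-19/36)·1 + 7/228·1 + 256/171·1 = 1 ✓
b·c: 7/228·(-2) + 256/171·3/8 = 1/2 ✓
b·c²: 7/228·4 + 256/171·9/64 = 1/3 ✓
b·Ac: 256/171·57/512 = 1/6 ✓; 3 stages ⇒ order 3.

3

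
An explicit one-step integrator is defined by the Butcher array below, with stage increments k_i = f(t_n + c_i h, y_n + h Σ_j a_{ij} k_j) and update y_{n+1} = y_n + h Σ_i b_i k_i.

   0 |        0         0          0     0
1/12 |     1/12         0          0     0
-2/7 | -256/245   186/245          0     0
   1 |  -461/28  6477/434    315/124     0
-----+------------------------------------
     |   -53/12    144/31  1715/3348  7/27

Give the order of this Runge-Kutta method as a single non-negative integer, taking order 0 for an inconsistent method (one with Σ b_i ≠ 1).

4

b = (-53/12, 144/31, 1715/3348, 7/27)
c = (0, 1/12, -2/7, 1)
Ac = (0, 0, 31/490, 29/56)
Σ b_i: (-53/12)·1 + 144/31·1 + 1715/3348·1 + 7/27·1 = 1 ✓
b·c: 144/31·1/12 + 1715/3348·(-2/7) + 7/27·1 = 1/2 ✓
b·c²: 144/31·1/144 + 1715/3348·4/49 + 7/27·1 = 1/3 ✓
b·Ac: 1715/3348·31/490 + 7/27·29/56 = 1/6 ✓
b·c³: 144/31·1/1728 + 1715/3348·(-8/343) + 7/27·1 = 1/4 ✓
b·(c∘Ac): 1715/3348·(-31/1715) + 7/27·29/56 = 1/8 ✓
b·Ac²: 1715/3348·31/5880 + 7/27·209/672 = 1/12 ✓
b·A²c: 7/27·9/56 = 1/24 ✓; 4 stages ⇒ order 4.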